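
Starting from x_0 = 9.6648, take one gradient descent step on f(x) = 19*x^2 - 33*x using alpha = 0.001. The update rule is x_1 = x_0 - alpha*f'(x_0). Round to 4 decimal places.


We compute the gradient at x_0 and apply the update.
f'(x) = 38*x - 33
f'(9.6648) = 38*9.6648 - 33 = 334.2624
x_1 = 9.6648 - 0.001*334.2624 = 9.3305


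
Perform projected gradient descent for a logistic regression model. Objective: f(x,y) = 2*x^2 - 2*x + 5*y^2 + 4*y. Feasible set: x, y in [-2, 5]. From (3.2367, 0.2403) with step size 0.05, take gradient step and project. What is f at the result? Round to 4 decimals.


Step 1: Compute gradient at (3.2367, 0.2403).
grad_x = 2*2*3.2367 - 2 = 10.9468
grad_y = 2*5*0.2403 + 4 = 6.403
Step 2: Gradient step.
x_raw = 3.2367 - 0.05*10.9468 = 2.6894
y_raw = 0.2403 - 0.05*6.403 = -0.0799
Step 3: Project onto [-2, 5].
x_proj = clip(2.6894) = 2.6894
y_proj = clip(-0.0799) = -0.0799
Step 4: Evaluate f.
f(2.6894, -0.0799) = 8.7991


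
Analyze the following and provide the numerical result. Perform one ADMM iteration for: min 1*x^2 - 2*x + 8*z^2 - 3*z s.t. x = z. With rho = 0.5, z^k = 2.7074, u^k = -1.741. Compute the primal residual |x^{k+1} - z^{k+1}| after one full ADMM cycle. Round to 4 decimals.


ADMM iteration with rho = 0.5, z^k = 2.7074, u^k = -1.741
Step 1: x-update.
Minimize 1*x^2 - 2*x + (0.5/2)*(x - 2.7074 - 1.741)^2
FOC: (2*1 + 0.5)*x = 2 + 0.5*(2.7074 + 1.741)
x^{k+1} = 1.6897
Step 2: z-update.
Minimize 8*z^2 - 3*z + (0.5/2)*(1.6897 - z - 1.741)^2
FOC: (2*8 + 0.5)*z = 3 + 0.5*(1.6897 - 1.741)
z^{k+1} = 0.1803
Step 3: u-update.
u^{k+1} = -1.741 + 1.6897 - 0.1803 = -0.2316
Step 4: Primal residual = |1.6897 - 0.1803| = 1.5094


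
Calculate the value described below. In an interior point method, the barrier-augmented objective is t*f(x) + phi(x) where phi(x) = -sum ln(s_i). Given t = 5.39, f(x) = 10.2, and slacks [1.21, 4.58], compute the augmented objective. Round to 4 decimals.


Step 1: Compute log-barrier.
ln values: [0.1906, 1.5217]
phi = -(0.1906 + 1.5217) = -1.7123
Step 2: Compute augmented objective.
t*f(x) = 5.39*10.2 = 54.978
Total = 54.978 - 1.7123 = 53.2657


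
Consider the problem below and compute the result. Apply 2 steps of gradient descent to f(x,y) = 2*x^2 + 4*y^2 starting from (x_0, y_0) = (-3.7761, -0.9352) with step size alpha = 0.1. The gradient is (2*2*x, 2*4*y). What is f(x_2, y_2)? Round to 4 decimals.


Gradient descent on f(x,y) = 2*x^2 + 4*y^2.
Starting point: (-3.7761, -0.9352), alpha = 0.1
Step 1: grad_x = 2*2*-3.7761 = -15.1044, grad_y = 2*4*-0.9352 = -7.4816
  x_1 = -3.7761 - 0.1*-15.1044 = -2.2657
  y_1 = -0.9352 - 0.1*-7.4816 = -0.187
Step 2: grad_x = 2*2*-2.2657 = -9.0626, grad_y = 2*4*-0.187 = -1.4963
  x_2 = -2.2657 - 0.1*-9.0626 = -1.3594
  y_2 = -0.187 - 0.1*-1.4963 = -0.0374
f(-1.3594, -0.0374) = 2*(-1.3594)^2 + 4*(-0.0374)^2 = 3.7015


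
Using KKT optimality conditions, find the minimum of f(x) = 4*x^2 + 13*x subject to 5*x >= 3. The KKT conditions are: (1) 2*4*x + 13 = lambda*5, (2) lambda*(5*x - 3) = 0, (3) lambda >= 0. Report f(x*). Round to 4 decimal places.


Step 1: Try lambda = 0 (constraint inactive).
x_unc = -13/(2*4) = -1.625
Check: 5*-1.625 = -8.125 < 3 -- violated!
Step 2: Constraint must be active: 5*x = 3
x* = 3/5 = 0.6
lambda = (2*4*0.6 + 13)/5 = 3.56
Step 3: Compute optimal value.
f(x*) = 4*0.6^2 + 13*0.6 = 9.24


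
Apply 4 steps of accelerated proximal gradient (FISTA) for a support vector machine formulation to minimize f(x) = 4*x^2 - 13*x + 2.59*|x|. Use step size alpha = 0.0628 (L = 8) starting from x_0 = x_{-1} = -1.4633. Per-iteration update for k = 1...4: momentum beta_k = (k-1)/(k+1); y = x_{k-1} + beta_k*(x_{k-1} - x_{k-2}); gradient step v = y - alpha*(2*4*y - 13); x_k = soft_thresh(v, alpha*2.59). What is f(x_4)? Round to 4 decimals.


FISTA on f(x) = 4*x^2 - 13*x + 2.59*|x|
L = 8, alpha = 0.0628
Iteration 1: beta = 0.0, y = -1.4633 + 0.0*(-1.4633 + 1.4633) = -1.4633
  grad(y) = -24.7064, v = y - alpha*grad = 0.0883
  prox(v) = soft_thresh(0.0883, 0.1627) = 0.0
Iteration 2: beta = 0.3333, y = 0.0 + 0.3333*(0.0 + 1.4633) = 0.4878
  grad(y) = -9.0979, v = y - alpha*grad = 1.0591
  prox(v) = soft_thresh(1.0591, 0.1627) = 0.8965
Iteration 3: beta = 0.5, y = 0.8965 + 0.5*(0.8965 - 0.0) = 1.3447
  grad(y) = -2.2425, v = y - alpha*grad = 1.4855
  prox(v) = soft_thresh(1.4855, 0.1627) = 1.3229
Iteration 4: beta = 0.6, y = 1.3229 + 0.6*(1.3229 - 0.8965) = 1.5787
  grad(y) = -0.3703, v = y - alpha*grad = 1.602
  prox(v) = soft_thresh(1.602, 0.1627) = 1.4393
f(x_4) = 4*1.4393^2 - 13*1.4393 + 2.59*|1.4393| = -6.6968


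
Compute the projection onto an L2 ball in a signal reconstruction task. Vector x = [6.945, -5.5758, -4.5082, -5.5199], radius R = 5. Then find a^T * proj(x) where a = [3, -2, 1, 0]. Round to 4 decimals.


Step 1: Compute ||x|| (intermediates to 6 decimals).
||x|| = sqrt(6.945^2 + (-5.5758)^2 + (-4.5082)^2 + (-5.5199)^2) = 11.406828
Step 2: Project.
Since ||x|| > R, scale = R/||x|| = 5/11.406828 = 0.438334, proj(x) = scale * x
proj(x) = [3.04423, -2.444063, -1.976097, -2.41956]
Step 3: Dot product.
a^T * proj(x) = 3*3.04423 - 2*(-2.444063) + 1*(-1.976097) + 0*(-2.41956) = 12.0447


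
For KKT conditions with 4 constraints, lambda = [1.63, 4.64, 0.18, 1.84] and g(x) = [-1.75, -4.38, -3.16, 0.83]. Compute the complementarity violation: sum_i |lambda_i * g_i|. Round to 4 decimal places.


KKT complementary slackness check:
lambda_1 * g_1 = 1.63 * -1.75 = -2.8525
lambda_2 * g_2 = 4.64 * -4.38 = -20.3232
lambda_3 * g_3 = 0.18 * -3.16 = -0.5688
lambda_4 * g_4 = 1.84 * 0.83 = 1.5272
Total violation = 2.8525 + 20.3232 + 0.5688 + 1.5272 = 25.2717


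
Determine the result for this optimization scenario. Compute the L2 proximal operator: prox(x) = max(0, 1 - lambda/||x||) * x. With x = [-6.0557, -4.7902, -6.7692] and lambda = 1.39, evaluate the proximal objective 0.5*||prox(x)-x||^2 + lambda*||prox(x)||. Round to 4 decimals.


Step 1: Compute ||x||.
||x|| = 10.2684
Step 2: Compute scaling factor.
scale = max(0, 1 - 1.39/10.2684) = 0.8646
Step 3: prox(x) = [-5.236, -4.1418, -5.8529]
||prox(x)|| = 8.8784
Step 4: Proximal objective.
0.5*||prox-x||^2 = 0.9661
lambda*||prox|| = 12.341
Total = 13.307


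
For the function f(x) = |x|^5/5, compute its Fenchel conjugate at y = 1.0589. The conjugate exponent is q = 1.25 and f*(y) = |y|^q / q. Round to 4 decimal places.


The conjugate exponent q satisfies 1/p + 1/q = 1.
p = 5, so q = 5/(5 - 1) = 1.25
|y|^q = 1.0589^1.25 = 1.0742
f*(1.0589) = 1.0742 / 1.25 = 0.8593


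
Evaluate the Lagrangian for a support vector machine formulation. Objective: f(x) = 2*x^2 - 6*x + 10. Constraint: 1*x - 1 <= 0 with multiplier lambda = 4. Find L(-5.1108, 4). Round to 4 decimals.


Step 1: Evaluate f(x).
f(-5.1108) = 2*(-5.1108)^2 - 6*(-5.1108) + 10 = 92.9054
Step 2: Evaluate g(x).
g(-5.1108) = 1*-5.1108 - 1 = -6.1108
Step 3: Compute Lagrangian.
L = 92.9054 + 4*-6.1108 = 68.4622


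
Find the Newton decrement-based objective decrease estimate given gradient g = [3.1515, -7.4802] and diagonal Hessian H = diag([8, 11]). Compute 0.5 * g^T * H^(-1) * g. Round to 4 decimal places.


Step 1: H is diagonal, so H^(-1) * g = [0.3939, -0.68].
Step 2: g^T H^(-1) g = sum_i g_i^2 / H_ii
  = (3.1515)^2/8 + (-7.4802)^2/11
  = 1.2415 + 5.0867 = 6.3282
Step 3: Objective decrease = 0.5 * g^T H^(-1) g = 3.1641


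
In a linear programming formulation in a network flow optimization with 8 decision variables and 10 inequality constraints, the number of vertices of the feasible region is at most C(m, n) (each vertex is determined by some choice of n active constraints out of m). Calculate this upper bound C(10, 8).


Each vertex corresponds to some choice of n active constraints out of m, so the number of vertices is at most C(m, n) = m! / (n!(m-n)!).
m = 10, n = 8
Numerator: 10 * 9 * 8 * 7 * 6 * 5 * 4 * 3
Denominator: 8! = 40320
C(10, 8) = 45


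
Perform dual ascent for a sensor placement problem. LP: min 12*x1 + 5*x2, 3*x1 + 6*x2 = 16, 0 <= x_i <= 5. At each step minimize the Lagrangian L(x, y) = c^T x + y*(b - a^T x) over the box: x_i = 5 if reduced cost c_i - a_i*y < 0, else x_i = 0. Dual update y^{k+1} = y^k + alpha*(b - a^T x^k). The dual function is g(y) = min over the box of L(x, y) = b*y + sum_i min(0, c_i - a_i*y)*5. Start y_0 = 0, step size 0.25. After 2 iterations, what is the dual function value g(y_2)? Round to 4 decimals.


Dual ascent for LP: min 12*x1 + 5*x2, 3*x1 + 6*x2 = 16, 0 <= x_i <= 5
Step 1: y^k = 0.0, reduced costs: (12.0, 5.0)
  x^k = (0.0, 0.0), subgradient = b - a^T x = 16.0
  y^{k+1} = 0.0 + 0.25*16.0 = 4.0
Step 2: y^k = 4.0, reduced costs: (0.0, -19.0)
  x^k = (0.0, 5.0), subgradient = b - a^T x = -14.0
  y^{k+1} = 4.0 + 0.25*-14.0 = 0.5
Dual objective at y_2 = 0.5: reduced costs (10.5, 2.0), box minimizer x = (0.0, 0.0)
g(y_2) = b*y + (c1 - a1*y)*x1 + (c2 - a2*y)*x2 = 16*0.5 + 10.5*0.0 + 2.0*0.0 = 8.0 + 0.0 + 0.0 = 8.0


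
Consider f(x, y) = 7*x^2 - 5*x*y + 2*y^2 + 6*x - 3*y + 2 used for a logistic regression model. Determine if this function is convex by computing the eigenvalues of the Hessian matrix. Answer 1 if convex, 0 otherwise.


The Hessian of f(x,y) = 7*x^2 - 5*x*y + 2*y^2 + 6*x - 3*y + 2 is:
H = [[14, -5], [-5, 4]]
Trace = 14 + 4 = 18
Determinant = 14*4 - (-5)^2 = 31
Discriminant = (18)^2 - 4*31 = 200.0
Eigenvalues: lambda_1 = 1.9289, lambda_2 = 16.0711
The function is convex.

1


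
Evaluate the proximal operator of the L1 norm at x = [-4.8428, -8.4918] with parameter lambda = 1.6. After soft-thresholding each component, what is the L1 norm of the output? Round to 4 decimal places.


Soft-thresholding with lambda = 1.6:
prox(-4.8428) = sign(-4.8428)*max(|-4.8428| - 1.6, 0) = -3.2428
prox(-8.4918) = sign(-8.4918)*max(|-8.4918| - 1.6, 0) = -6.8918
prox(x) = [-3.2428, -6.8918]
||prox(x)||_1 = 3.2428 + 6.8918 = 10.1346


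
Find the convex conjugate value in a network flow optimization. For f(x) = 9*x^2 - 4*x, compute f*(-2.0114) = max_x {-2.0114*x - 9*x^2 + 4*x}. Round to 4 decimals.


f*(y) = sup_x {y*x - a*x^2 - b*x} = sup_x {(y-b)*x - a*x^2}
FOC: (y - b) - 2a*x = 0 => x* = (y - b)/(2a)
x* = (-2.0114 + 4)/(2*9) = 0.1105
f*(-2.0114) = (y-b)^2/(4a) = (-2.0114 + 4)^2/(4*9)
= 3.9545/36 = 0.1098


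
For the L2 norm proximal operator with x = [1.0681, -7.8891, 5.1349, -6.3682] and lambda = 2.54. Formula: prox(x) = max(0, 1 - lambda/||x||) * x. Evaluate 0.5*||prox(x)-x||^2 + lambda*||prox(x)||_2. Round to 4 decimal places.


Step 1: Compute ||x||.
||x|| = 11.4149
Step 2: Compute scaling factor.
scale = max(0, 1 - 2.54/11.4149) = 0.7775
Step 3: prox(x) = [0.8304, -6.1336, 3.9923, -4.9512]
||prox(x)|| = 8.8749
Step 4: Proximal objective.
0.5*||prox-x||^2 = 3.2258
lambda*||prox|| = 22.5422
Total = 25.768


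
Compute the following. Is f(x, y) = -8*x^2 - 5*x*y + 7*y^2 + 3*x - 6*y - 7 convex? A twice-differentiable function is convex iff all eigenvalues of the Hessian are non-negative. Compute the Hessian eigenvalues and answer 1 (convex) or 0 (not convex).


The Hessian of f(x,y) = -8*x^2 - 5*x*y + 7*y^2 + 3*x - 6*y - 7 is:
H = [[-16, -5], [-5, 14]]
Trace = -16 + 14 = -2
Determinant = -16*14 - (-5)^2 = -249
Discriminant = (-2)^2 - 4*-249 = 1000.0
Eigenvalues: lambda_1 = -16.8114, lambda_2 = 14.8114
The function is not convex.

0


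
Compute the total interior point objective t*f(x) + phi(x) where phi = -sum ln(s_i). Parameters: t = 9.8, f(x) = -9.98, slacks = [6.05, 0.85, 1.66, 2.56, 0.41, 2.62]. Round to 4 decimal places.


Step 1: Compute log-barrier.
ln values: [1.8001, -0.1625, 0.5068, 0.94, -0.8916, 0.9632]
phi = -(1.8001 - 0.1625 + 0.5068 + 0.94 - 0.8916 + 0.9632) = -3.1559
Step 2: Compute augmented objective.
t*f(x) = 9.8*-9.98 = -97.804
Total = -97.804 - 3.1559 = -100.9599


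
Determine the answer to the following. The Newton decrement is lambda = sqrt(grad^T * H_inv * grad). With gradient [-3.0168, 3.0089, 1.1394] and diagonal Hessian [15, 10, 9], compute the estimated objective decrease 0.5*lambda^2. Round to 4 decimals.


Step 1: H is diagonal, so H^(-1) * g = [-0.2011, 0.3009, 0.1266].
Step 2: g^T H^(-1) g = sum_i g_i^2 / H_ii
  = (-3.0168)^2/15 + (3.0089)^2/10 + (1.1394)^2/9
  = 0.6067 + 0.9053 + 0.1442 = 1.6563
Step 3: Objective decrease = 0.5 * g^T H^(-1) g = 0.8282


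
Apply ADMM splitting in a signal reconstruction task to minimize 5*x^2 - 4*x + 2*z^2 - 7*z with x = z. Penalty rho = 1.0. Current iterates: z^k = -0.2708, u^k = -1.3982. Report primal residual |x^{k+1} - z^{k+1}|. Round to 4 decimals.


ADMM iteration with rho = 1.0, z^k = -0.2708, u^k = -1.3982
Step 1: x-update.
Minimize 5*x^2 - 4*x + (1.0/2)*(x + 0.2708 - 1.3982)^2
FOC: (2*5 + 1.0)*x = 4 + 1.0*(-0.2708 + 1.3982)
x^{k+1} = 0.4661
Step 2: z-update.
Minimize 2*z^2 - 7*z + (1.0/2)*(0.4661 - z - 1.3982)^2
FOC: (2*2 + 1.0)*z = 7 + 1.0*(0.4661 - 1.3982)
z^{k+1} = 1.2136
Step 3: u-update.
u^{k+1} = -1.3982 + 0.4661 - 1.2136 = -2.1457
Step 4: Primal residual = |0.4661 - 1.2136| = 0.7475


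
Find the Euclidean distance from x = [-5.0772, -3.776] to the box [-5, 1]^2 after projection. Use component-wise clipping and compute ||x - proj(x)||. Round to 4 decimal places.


Project each component onto [-5, 1].
clip(-5.0772) = -5.0, clip(-3.776) = -3.776
Projection = [-5.0, -3.776]
Squared diffs: [0.006, 0.0]
Distance = sqrt(0.006) = 0.0772


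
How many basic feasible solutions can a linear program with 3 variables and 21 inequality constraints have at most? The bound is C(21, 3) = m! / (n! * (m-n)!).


Each vertex corresponds to some choice of n active constraints out of m, so the number of vertices is at most C(m, n) = m! / (n!(m-n)!).
m = 21, n = 3
Numerator: 21 * 20 * 19
Denominator: 3! = 6
C(21, 3) = 1330


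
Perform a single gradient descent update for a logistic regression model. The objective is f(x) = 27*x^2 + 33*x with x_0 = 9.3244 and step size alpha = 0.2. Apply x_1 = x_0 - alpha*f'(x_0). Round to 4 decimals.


We compute the gradient at x_0 and apply the update.
f'(x) = 54*x + 33
f'(9.3244) = 54*9.3244 + 33 = 536.5176
x_1 = 9.3244 - 0.2*536.5176 = -97.9791


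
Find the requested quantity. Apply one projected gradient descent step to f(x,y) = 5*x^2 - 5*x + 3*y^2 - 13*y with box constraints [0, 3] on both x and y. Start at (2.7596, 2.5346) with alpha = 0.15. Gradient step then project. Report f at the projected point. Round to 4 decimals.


Step 1: Compute gradient at (2.7596, 2.5346).
grad_x = 2*5*2.7596 - 5 = 22.596
grad_y = 2*3*2.5346 - 13 = 2.2076
Step 2: Gradient step.
x_raw = 2.7596 - 0.15*22.596 = -0.6298
y_raw = 2.5346 - 0.15*2.2076 = 2.2035
Step 3: Project onto [0, 3].
x_proj = clip(-0.6298) = 0.0
y_proj = clip(2.2035) = 2.2035
Step 4: Evaluate f.
f(0.0, 2.2035) = -14.0793


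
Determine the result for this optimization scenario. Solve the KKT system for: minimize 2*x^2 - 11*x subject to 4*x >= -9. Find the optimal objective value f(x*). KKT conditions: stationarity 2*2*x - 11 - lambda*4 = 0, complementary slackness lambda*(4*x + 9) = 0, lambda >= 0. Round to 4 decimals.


Step 1: Try lambda = 0 (constraint inactive).
Stationarity: 2*2*x - 11 = 0
x* = 11/(2*2) = 2.75
Check constraint: 4*2.75 = 11.0 >= -9 -- satisfied.
Step 2: Compute optimal value.
f(x*) = 2*2.75^2 - 11*2.75 = -15.125


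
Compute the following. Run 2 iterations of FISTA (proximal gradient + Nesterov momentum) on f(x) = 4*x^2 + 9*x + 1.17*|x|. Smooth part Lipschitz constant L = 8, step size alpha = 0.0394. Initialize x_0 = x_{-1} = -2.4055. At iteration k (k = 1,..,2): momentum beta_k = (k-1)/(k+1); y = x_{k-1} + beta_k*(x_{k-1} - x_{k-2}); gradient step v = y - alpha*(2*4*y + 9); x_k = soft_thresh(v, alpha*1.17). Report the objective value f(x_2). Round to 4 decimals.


FISTA on f(x) = 4*x^2 + 9*x + 1.17*|x|
L = 8, alpha = 0.0394
Iteration 1: beta = 0.0, y = -2.4055 + 0.0*(-2.4055 + 2.4055) = -2.4055
  grad(y) = -10.244, v = y - alpha*grad = -2.0019
  prox(v) = soft_thresh(-2.0019, 0.0461) = -1.9558
Iteration 2: beta = 0.3333, y = -1.9558 + 0.3333*(-1.9558 + 2.4055) = -1.8059
  grad(y) = -5.4471, v = y - alpha*grad = -1.5913
  prox(v) = soft_thresh(-1.5913, 0.0461) = -1.5452
f(x_2) = 4*(-1.5452)^2 + 9*(-1.5452) + 1.17*|-1.5452| = -2.5485


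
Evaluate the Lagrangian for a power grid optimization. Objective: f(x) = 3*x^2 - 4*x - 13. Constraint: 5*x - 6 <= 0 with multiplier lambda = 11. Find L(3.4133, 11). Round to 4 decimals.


Step 1: Evaluate f(x).
f(3.4133) = 3*3.4133^2 - 4*3.4133 - 13 = 8.2987
Step 2: Evaluate g(x).
g(3.4133) = 5*3.4133 - 6 = 11.0665
Step 3: Compute Lagrangian.
L = 8.2987 + 11*11.0665 = 130.0302


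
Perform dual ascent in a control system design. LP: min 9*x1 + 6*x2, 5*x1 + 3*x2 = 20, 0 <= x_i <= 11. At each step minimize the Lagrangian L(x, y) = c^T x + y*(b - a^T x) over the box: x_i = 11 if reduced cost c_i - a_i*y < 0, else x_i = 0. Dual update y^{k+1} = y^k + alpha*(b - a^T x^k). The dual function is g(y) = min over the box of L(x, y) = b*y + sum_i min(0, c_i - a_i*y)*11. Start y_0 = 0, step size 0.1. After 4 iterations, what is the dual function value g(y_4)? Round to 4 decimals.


Dual ascent for LP: min 9*x1 + 6*x2, 5*x1 + 3*x2 = 20, 0 <= x_i <= 11
Step 1: y^k = 0.0, reduced costs: (9.0, 6.0)
  x^k = (0.0, 0.0), subgradient = b - a^T x = 20.0
  y^{k+1} = 0.0 + 0.1*20.0 = 2.0
Step 2: y^k = 2.0, reduced costs: (-1.0, 0.0)
  x^k = (11.0, 0.0), subgradient = b - a^T x = -35.0
  y^{k+1} = 2.0 + 0.1*-35.0 = -1.5
Step 3: y^k = -1.5, reduced costs: (16.5, 10.5)
  x^k = (0.0, 0.0), subgradient = b - a^T x = 20.0
  y^{k+1} = -1.5 + 0.1*20.0 = 0.5
Step 4: y^k = 0.5, reduced costs: (6.5, 4.5)
  x^k = (0.0, 0.0), subgradient = b - a^T x = 20.0
  y^{k+1} = 0.5 + 0.1*20.0 = 2.5
Dual objective at y_4 = 2.5: reduced costs (-3.5, -1.5), box minimizer x = (11.0, 11.0)
g(y_4) = b*y + (c1 - a1*y)*x1 + (c2 - a2*y)*x2 = 20*2.5 + (-3.5)*11.0 + (-1.5)*11.0 = 50.0 - 38.5 - 16.5 = -5.0


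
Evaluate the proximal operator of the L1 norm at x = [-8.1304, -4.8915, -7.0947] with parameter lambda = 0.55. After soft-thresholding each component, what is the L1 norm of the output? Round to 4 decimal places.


Soft-thresholding with lambda = 0.55:
prox(-8.1304) = sign(-8.1304)*max(|-8.1304| - 0.55, 0) = -7.5804
prox(-4.8915) = sign(-4.8915)*max(|-4.8915| - 0.55, 0) = -4.3415
prox(-7.0947) = sign(-7.0947)*max(|-7.0947| - 0.55, 0) = -6.5447
prox(x) = [-7.5804, -4.3415, -6.5447]
||prox(x)||_1 = 7.5804 + 4.3415 + 6.5447 = 18.4666


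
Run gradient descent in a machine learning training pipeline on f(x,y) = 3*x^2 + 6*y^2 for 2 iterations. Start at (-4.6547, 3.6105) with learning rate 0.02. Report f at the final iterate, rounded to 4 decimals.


Gradient descent on f(x,y) = 3*x^2 + 6*y^2.
Starting point: (-4.6547, 3.6105), alpha = 0.02
Step 1: grad_x = 2*3*-4.6547 = -27.9282, grad_y = 2*6*3.6105 = 43.326
  x_1 = -4.6547 - 0.02*-27.9282 = -4.0961
  y_1 = 3.6105 - 0.02*43.326 = 2.744
Step 2: grad_x = 2*3*-4.0961 = -24.5768, grad_y = 2*6*2.744 = 32.9278
  x_2 = -4.0961 - 0.02*-24.5768 = -3.6046
  y_2 = 2.744 - 0.02*32.9278 = 2.0854
f(-3.6046, 2.0854) = 3*(-3.6046)^2 + 6*2.0854^2 = 65.0734


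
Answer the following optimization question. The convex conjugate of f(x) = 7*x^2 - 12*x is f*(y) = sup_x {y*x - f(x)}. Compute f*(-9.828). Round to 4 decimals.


f*(y) = sup_x {y*x - a*x^2 - b*x} = sup_x {(y-b)*x - a*x^2}
FOC: (y - b) - 2a*x = 0 => x* = (y - b)/(2a)
x* = (-9.828 + 12)/(2*7) = 0.1551
f*(-9.828) = (y-b)^2/(4a) = (-9.828 + 12)^2/(4*7)
= 4.7176/28 = 0.1685


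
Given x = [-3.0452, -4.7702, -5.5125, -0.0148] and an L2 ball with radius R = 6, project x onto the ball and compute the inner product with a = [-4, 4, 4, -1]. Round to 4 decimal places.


Step 1: Compute ||x|| (intermediates to 6 decimals).
||x|| = sqrt((-3.0452)^2 + (-4.7702)^2 + (-5.5125)^2 + (-0.0148)^2) = 7.900375
Step 2: Project.
Since ||x|| > R, scale = R/||x|| = 6/7.900375 = 0.759458, proj(x) = scale * x
proj(x) = [-2.312702, -3.622767, -4.186512, -0.01124]
Step 3: Dot product.
a^T * proj(x) = -4*(-2.312702) + 4*(-3.622767) + 4*(-4.186512) - 1*(-0.01124) = -21.9751


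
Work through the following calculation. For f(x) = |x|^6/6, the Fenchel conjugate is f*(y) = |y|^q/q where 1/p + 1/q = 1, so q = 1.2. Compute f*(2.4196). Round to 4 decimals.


The conjugate exponent q satisfies 1/p + 1/q = 1.
p = 6, so q = 6/(6 - 1) = 1.2
|y|^q = 2.4196^1.2 = 2.8873
f*(2.4196) = 2.8873 / 1.2 = 2.4061


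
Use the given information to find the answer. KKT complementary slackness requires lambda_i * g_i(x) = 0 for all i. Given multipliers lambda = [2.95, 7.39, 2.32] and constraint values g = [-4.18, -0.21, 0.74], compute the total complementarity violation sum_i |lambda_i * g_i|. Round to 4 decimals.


KKT complementary slackness check:
lambda_1 * g_1 = 2.95 * -4.18 = -12.331
lambda_2 * g_2 = 7.39 * -0.21 = -1.5519
lambda_3 * g_3 = 2.32 * 0.74 = 1.7168
Total violation = 12.331 + 1.5519 + 1.7168 = 15.5997


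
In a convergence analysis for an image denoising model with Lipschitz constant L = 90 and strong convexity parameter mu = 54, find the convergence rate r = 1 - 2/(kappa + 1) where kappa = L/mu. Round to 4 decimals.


Step 1: Compute the condition number.
kappa = L/mu = 90/54 = 1.6667
Step 2: Compute the convergence rate.
r = 1 - 2/(kappa + 1) = 1 - 2*mu/(L + mu) = (L - mu)/(L + mu) = 36/144 = 0.25


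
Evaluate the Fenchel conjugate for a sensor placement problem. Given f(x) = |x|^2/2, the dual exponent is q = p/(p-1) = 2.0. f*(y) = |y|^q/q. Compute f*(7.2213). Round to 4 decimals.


The conjugate exponent q satisfies 1/p + 1/q = 1.
p = 2, so q = 2/(2 - 1) = 2.0
|y|^q = 7.2213^2.0 = 52.1472
f*(7.2213) = 52.1472 / 2.0 = 26.0736


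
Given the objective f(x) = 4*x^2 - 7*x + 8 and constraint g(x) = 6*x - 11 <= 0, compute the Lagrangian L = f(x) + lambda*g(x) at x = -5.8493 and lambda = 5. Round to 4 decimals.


Step 1: Evaluate f(x).
f(-5.8493) = 4*(-5.8493)^2 - 7*(-5.8493) + 8 = 185.8023
Step 2: Evaluate g(x).
g(-5.8493) = 6*-5.8493 - 11 = -46.0958
Step 3: Compute Lagrangian.
L = 185.8023 + 5*-46.0958 = -44.6767


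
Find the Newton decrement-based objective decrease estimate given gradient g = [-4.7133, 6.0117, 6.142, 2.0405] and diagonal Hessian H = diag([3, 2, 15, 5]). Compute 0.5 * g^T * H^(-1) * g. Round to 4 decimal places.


Step 1: H is diagonal, so H^(-1) * g = [-1.5711, 3.0059, 0.4095, 0.4081].
Step 2: g^T H^(-1) g = sum_i g_i^2 / H_ii
  = (-4.7133)^2/3 + (6.0117)^2/2 + (6.142)^2/15 + (2.0405)^2/5
  = 7.4051 + 18.0703 + 2.5149 + 0.8327 = 28.823
Step 3: Objective decrease = 0.5 * g^T H^(-1) g = 14.4115


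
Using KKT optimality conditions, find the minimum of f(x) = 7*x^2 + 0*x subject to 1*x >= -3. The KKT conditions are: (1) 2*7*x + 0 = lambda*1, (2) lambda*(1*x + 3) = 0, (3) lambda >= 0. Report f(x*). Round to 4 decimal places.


Step 1: Try lambda = 0 (constraint inactive).
Stationarity: 2*7*x + 0 = 0
x* = 0/(2*7) = 0.0
Check constraint: 1*0.0 = 0.0 >= -3 -- satisfied.
Step 2: Compute optimal value.
f(x*) = 7*0.0^2 + 0*0.0 = 0.0


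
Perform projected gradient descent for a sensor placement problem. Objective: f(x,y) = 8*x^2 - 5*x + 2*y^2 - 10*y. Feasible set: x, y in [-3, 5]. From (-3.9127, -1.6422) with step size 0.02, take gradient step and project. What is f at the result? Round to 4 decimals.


Step 1: Compute gradient at (-3.9127, -1.6422).
grad_x = 2*8*-3.9127 - 5 = -67.6032
grad_y = 2*2*-1.6422 - 10 = -16.5688
Step 2: Gradient step.
x_raw = -3.9127 - 0.02*-67.6032 = -2.5606
y_raw = -1.6422 - 0.02*-16.5688 = -1.3108
Step 3: Project onto [-3, 5].
x_proj = clip(-2.5606) = -2.5606
y_proj = clip(-1.3108) = -1.3108
Step 4: Evaluate f.
f(-2.5606, -1.3108) = 81.8028


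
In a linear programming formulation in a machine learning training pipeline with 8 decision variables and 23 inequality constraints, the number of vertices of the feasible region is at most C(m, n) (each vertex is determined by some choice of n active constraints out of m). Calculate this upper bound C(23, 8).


Each vertex corresponds to some choice of n active constraints out of m, so the number of vertices is at most C(m, n) = m! / (n!(m-n)!).
m = 23, n = 8
Numerator: 23 * 22 * 21 * 20 * 19 * 18 * 17 * 16
Denominator: 8! = 40320
C(23, 8) = 490314


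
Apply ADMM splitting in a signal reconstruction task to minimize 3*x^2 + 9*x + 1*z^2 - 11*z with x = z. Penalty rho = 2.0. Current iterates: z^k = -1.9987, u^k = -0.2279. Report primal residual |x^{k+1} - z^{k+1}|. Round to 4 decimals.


ADMM iteration with rho = 2.0, z^k = -1.9987, u^k = -0.2279
Step 1: x-update.
Minimize 3*x^2 + 9*x + (2.0/2)*(x + 1.9987 - 0.2279)^2
FOC: (2*3 + 2.0)*x = -9 + 2.0*(-1.9987 + 0.2279)
x^{k+1} = -1.5677
Step 2: z-update.
Minimize 1*z^2 - 11*z + (2.0/2)*(-1.5677 - z - 0.2279)^2
FOC: (2*1 + 2.0)*z = 11 + 2.0*(-1.5677 - 0.2279)
z^{k+1} = 1.8522
Step 3: u-update.
u^{k+1} = -0.2279 - 1.5677 - 1.8522 = -3.6478
Step 4: Primal residual = |-1.5677 - 1.8522| = 3.4199


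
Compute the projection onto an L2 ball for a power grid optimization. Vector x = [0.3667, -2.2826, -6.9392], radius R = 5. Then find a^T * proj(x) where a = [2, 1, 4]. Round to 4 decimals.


Step 1: Compute ||x|| (intermediates to 6 decimals).
||x|| = sqrt(0.3667^2 + (-2.2826)^2 + (-6.9392)^2) = 7.31418
Step 2: Project.
Since ||x|| > R, scale = R/||x|| = 5/7.31418 = 0.683604, proj(x) = scale * x
proj(x) = [0.250678, -1.560394, -4.743665]
Step 3: Dot product.
a^T * proj(x) = 2*0.250678 + 1*(-1.560394) + 4*(-4.743665) = -20.0337


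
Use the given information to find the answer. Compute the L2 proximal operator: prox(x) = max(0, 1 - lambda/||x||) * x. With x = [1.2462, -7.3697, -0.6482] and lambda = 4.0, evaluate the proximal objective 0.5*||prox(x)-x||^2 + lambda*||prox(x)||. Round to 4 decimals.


Step 1: Compute ||x||.
||x|| = 7.5024
Step 2: Compute scaling factor.
scale = max(0, 1 - 4.0/7.5024) = 0.4668
Step 3: prox(x) = [0.5818, -3.4404, -0.3026]
||prox(x)|| = 3.5024
Step 4: Proximal objective.
0.5*||prox-x||^2 = 8.0
lambda*||prox|| = 14.0096
Total = 22.0095


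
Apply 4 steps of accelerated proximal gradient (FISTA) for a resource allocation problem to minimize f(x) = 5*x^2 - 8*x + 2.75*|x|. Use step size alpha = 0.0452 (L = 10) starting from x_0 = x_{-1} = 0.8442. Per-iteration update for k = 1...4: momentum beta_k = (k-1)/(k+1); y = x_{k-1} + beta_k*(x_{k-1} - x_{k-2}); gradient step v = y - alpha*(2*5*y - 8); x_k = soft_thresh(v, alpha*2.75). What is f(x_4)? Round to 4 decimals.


FISTA on f(x) = 5*x^2 - 8*x + 2.75*|x|
L = 10, alpha = 0.0452
Iteration 1: beta = 0.0, y = 0.8442 + 0.0*(0.8442 - 0.8442) = 0.8442
  grad(y) = 0.442, v = y - alpha*grad = 0.8242
  prox(v) = soft_thresh(0.8242, 0.1243) = 0.6999
Iteration 2: beta = 0.3333, y = 0.6999 + 0.3333*(0.6999 - 0.8442) = 0.6518
  grad(y) = -1.4817, v = y - alpha*grad = 0.7188
  prox(v) = soft_thresh(0.7188, 0.1243) = 0.5945
Iteration 3: beta = 0.5, y = 0.5945 + 0.5*(0.5945 - 0.6999) = 0.5418
  grad(y) = -2.5821, v = y - alpha*grad = 0.6585
  prox(v) = soft_thresh(0.6585, 0.1243) = 0.5342
Iteration 4: beta = 0.6, y = 0.5342 + 0.6*(0.5342 - 0.5945) = 0.498
  grad(y) = -3.0198, v = y - alpha*grad = 0.6345
  prox(v) = soft_thresh(0.6345, 0.1243) = 0.5102
f(x_4) = 5*0.5102^2 - 8*0.5102 + 2.75*|0.5102| = -1.377


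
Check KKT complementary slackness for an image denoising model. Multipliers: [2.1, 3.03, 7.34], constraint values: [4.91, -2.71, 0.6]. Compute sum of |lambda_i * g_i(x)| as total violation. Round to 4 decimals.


KKT complementary slackness check:
lambda_1 * g_1 = 2.1 * 4.91 = 10.311
lambda_2 * g_2 = 3.03 * -2.71 = -8.2113
lambda_3 * g_3 = 7.34 * 0.6 = 4.404
Total violation = 10.311 + 8.2113 + 4.404 = 22.9263


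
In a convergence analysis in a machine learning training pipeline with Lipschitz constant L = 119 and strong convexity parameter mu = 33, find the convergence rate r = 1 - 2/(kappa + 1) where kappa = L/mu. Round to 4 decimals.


Step 1: Compute the condition number.
kappa = L/mu = 119/33 = 3.6061
Step 2: Compute the convergence rate.
r = 1 - 2/(kappa + 1) = 1 - 2*mu/(L + mu) = (L - mu)/(L + mu) = 86/152 = 0.5658


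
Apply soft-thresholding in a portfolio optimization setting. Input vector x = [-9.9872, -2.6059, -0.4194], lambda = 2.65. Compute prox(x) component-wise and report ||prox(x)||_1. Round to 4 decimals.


Soft-thresholding with lambda = 2.65:
prox(-9.9872) = sign(-9.9872)*max(|-9.9872| - 2.65, 0) = -7.3372
prox(-2.6059) = sign(-2.6059)*max(|-2.6059| - 2.65, 0) = 0.0
prox(-0.4194) = sign(-0.4194)*max(|-0.4194| - 2.65, 0) = 0.0
prox(x) = [-7.3372, 0.0, 0.0]
||prox(x)||_1 = 7.3372 + 0.0 + 0.0 = 7.3372


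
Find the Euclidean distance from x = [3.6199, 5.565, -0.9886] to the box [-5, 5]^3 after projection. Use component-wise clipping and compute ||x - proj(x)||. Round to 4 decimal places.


Project each component onto [-5, 5].
clip(3.6199) = 3.6199, clip(5.565) = 5.0, clip(-0.9886) = -0.9886
Projection = [3.6199, 5.0, -0.9886]
Squared diffs: [0.0, 0.3192, 0.0]
Distance = sqrt(0.3192) = 0.565


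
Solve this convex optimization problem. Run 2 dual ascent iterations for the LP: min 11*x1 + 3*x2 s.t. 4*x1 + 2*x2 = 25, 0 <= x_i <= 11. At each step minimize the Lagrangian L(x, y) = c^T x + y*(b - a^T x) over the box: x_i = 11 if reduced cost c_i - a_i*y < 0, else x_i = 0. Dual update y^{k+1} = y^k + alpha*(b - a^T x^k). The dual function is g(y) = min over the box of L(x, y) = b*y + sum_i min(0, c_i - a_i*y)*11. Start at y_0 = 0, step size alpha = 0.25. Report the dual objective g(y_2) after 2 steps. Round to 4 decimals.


Dual ascent for LP: min 11*x1 + 3*x2, 4*x1 + 2*x2 = 25, 0 <= x_i <= 11
Step 1: y^k = 0.0, reduced costs: (11.0, 3.0)
  x^k = (0.0, 0.0), subgradient = b - a^T x = 25.0
  y^{k+1} = 0.0 + 0.25*25.0 = 6.25
Step 2: y^k = 6.25, reduced costs: (-14.0, -9.5)
  x^k = (11.0, 11.0), subgradient = b - a^T x = -41.0
  y^{k+1} = 6.25 + 0.25*-41.0 = -4.0
Dual objective at y_2 = -4.0: reduced costs (27.0, 11.0), box minimizer x = (0.0, 0.0)
g(y_2) = b*y + (c1 - a1*y)*x1 + (c2 - a2*y)*x2 = 25*(-4.0) + 27.0*0.0 + 11.0*0.0 = -100.0 + 0.0 + 0.0 = -100.0


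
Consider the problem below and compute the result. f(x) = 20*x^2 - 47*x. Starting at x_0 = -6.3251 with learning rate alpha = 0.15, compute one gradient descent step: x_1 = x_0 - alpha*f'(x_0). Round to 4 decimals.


We compute the gradient at x_0 and apply the update.
f'(x) = 40*x - 47
f'(-6.3251) = 40*-6.3251 - 47 = -300.004
x_1 = -6.3251 - 0.15*-300.004 = 38.6755


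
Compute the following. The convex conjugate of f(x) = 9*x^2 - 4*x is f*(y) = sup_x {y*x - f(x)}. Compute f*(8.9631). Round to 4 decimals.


f*(y) = sup_x {y*x - a*x^2 - b*x} = sup_x {(y-b)*x - a*x^2}
FOC: (y - b) - 2a*x = 0 => x* = (y - b)/(2a)
x* = (8.9631 + 4)/(2*9) = 0.7202
f*(8.9631) = (y-b)^2/(4a) = (8.9631 + 4)^2/(4*9)
= 168.042/36 = 4.6678


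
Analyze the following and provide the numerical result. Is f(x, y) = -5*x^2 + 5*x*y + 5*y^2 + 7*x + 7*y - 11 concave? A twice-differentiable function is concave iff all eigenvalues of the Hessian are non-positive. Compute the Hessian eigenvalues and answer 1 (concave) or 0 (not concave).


The Hessian of f(x,y) = -5*x^2 + 5*x*y + 5*y^2 + 7*x + 7*y - 11 is:
H = [[-10, 5], [5, 10]]
Trace = -10 + 10 = 0
Determinant = -10*10 - (5)^2 = -125
Discriminant = (0)^2 - 4*-125 = 500.0
Eigenvalues: lambda_1 = -11.1803, lambda_2 = 11.1803
The function is not concave.

0


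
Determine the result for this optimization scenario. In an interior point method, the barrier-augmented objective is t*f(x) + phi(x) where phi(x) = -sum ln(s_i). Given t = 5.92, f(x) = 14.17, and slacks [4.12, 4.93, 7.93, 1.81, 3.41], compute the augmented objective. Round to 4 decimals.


Step 1: Compute log-barrier.
ln values: [1.4159, 1.5953, 2.0707, 0.5933, 1.2267]
phi = -(1.4159 + 1.5953 + 2.0707 + 0.5933 + 1.2267) = -6.9019
Step 2: Compute augmented objective.
t*f(x) = 5.92*14.17 = 83.8864
Total = 83.8864 - 6.9019 = 76.9845


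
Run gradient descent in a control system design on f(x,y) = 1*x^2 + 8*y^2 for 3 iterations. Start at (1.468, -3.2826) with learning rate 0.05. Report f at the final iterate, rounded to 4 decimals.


Gradient descent on f(x,y) = 1*x^2 + 8*y^2.
Starting point: (1.468, -3.2826), alpha = 0.05
Step 1: grad_x = 2*1*1.468 = 2.936, grad_y = 2*8*-3.2826 = -52.5216
  x_1 = 1.468 - 0.05*2.936 = 1.3212
  y_1 = -3.2826 - 0.05*-52.5216 = -0.6565
Step 2: grad_x = 2*1*1.3212 = 2.6424, grad_y = 2*8*-0.6565 = -10.5043
  x_2 = 1.3212 - 0.05*2.6424 = 1.1891
  y_2 = -0.6565 - 0.05*-10.5043 = -0.1313
Step 3: grad_x = 2*1*1.1891 = 2.3782, grad_y = 2*8*-0.1313 = -2.1009
  x_3 = 1.1891 - 0.05*2.3782 = 1.0702
  y_3 = -0.1313 - 0.05*-2.1009 = -0.0263
f(1.0702, -0.0263) = 1*1.0702^2 + 8*(-0.0263)^2 = 1.1508


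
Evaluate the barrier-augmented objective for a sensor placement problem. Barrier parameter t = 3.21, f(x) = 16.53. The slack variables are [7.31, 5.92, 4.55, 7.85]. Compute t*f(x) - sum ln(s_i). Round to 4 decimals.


Step 1: Compute log-barrier.
ln values: [1.9892, 1.7783, 1.5151, 2.0605]
phi = -(1.9892 + 1.7783 + 1.5151 + 2.0605) = -7.3432
Step 2: Compute augmented objective.
t*f(x) = 3.21*16.53 = 53.0613
Total = 53.0613 - 7.3432 = 45.7181


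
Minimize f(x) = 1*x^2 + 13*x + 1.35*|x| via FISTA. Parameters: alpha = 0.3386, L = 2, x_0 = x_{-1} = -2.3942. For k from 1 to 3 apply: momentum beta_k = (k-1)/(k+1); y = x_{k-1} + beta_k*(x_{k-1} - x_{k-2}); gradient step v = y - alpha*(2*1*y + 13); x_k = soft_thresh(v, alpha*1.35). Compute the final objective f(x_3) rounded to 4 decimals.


FISTA on f(x) = 1*x^2 + 13*x + 1.35*|x|
L = 2, alpha = 0.3386
Iteration 1: beta = 0.0, y = -2.3942 + 0.0*(-2.3942 + 2.3942) = -2.3942
  grad(y) = 8.2116, v = y - alpha*grad = -5.1746
  prox(v) = soft_thresh(-5.1746, 0.4571) = -4.7175
Iteration 2: beta = 0.3333, y = -4.7175 + 0.3333*(-4.7175 + 2.3942) = -5.492
  grad(y) = 2.016, v = y - alpha*grad = -6.1746
  prox(v) = soft_thresh(-6.1746, 0.4571) = -5.7175
Iteration 3: beta = 0.5, y = -5.7175 + 0.5*(-5.7175 + 4.7175) = -6.2175
  grad(y) = 0.565, v = y - alpha*grad = -6.4088
  prox(v) = soft_thresh(-6.4088, 0.4571) = -5.9517
f(x_3) = 1*(-5.9517)^2 + 13*(-5.9517) + 1.35*|-5.9517| = -33.9146


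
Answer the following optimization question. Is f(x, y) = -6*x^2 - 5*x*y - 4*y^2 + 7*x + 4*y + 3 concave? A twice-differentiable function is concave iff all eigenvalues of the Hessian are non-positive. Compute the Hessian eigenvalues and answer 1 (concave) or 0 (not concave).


The Hessian of f(x,y) = -6*x^2 - 5*x*y - 4*y^2 + 7*x + 4*y + 3 is:
H = [[-12, -5], [-5, -8]]
Trace = -12 - 8 = -20
Determinant = -12*-8 - (-5)^2 = 71
Discriminant = (-20)^2 - 4*71 = 116.0
Eigenvalues: lambda_1 = -15.3852, lambda_2 = -4.6148
The function is concave.

1


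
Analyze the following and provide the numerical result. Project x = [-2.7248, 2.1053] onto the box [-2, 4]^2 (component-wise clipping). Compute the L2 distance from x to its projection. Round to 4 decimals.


Project each component onto [-2, 4].
clip(-2.7248) = -2.0, clip(2.1053) = 2.1053
Projection = [-2.0, 2.1053]
Squared diffs: [0.5253, 0.0]
Distance = sqrt(0.5253) = 0.7248


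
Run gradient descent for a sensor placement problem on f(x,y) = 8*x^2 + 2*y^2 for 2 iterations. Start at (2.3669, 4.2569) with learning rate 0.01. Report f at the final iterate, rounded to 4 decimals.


Gradient descent on f(x,y) = 8*x^2 + 2*y^2.
Starting point: (2.3669, 4.2569), alpha = 0.01
Step 1: grad_x = 2*8*2.3669 = 37.8704, grad_y = 2*2*4.2569 = 17.0276
  x_1 = 2.3669 - 0.01*37.8704 = 1.9882
  y_1 = 4.2569 - 0.01*17.0276 = 4.0866
Step 2: grad_x = 2*8*1.9882 = 31.8111, grad_y = 2*2*4.0866 = 16.3465
  x_2 = 1.9882 - 0.01*31.8111 = 1.6701
  y_2 = 4.0866 - 0.01*16.3465 = 3.9232
f(1.6701, 3.9232) = 8*1.6701^2 + 2*3.9232^2 = 53.0958


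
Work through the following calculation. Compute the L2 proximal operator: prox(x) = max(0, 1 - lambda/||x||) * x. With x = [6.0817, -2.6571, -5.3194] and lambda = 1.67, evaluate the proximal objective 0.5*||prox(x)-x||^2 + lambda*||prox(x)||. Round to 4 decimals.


Step 1: Compute ||x||.
||x|| = 8.5055
Step 2: Compute scaling factor.
scale = max(0, 1 - 1.67/8.5055) = 0.8037
Step 3: prox(x) = [4.8876, -2.1354, -4.275]
||prox(x)|| = 6.8355
Step 4: Proximal objective.
0.5*||prox-x||^2 = 1.3945
lambda*||prox|| = 11.4153
Total = 12.8097


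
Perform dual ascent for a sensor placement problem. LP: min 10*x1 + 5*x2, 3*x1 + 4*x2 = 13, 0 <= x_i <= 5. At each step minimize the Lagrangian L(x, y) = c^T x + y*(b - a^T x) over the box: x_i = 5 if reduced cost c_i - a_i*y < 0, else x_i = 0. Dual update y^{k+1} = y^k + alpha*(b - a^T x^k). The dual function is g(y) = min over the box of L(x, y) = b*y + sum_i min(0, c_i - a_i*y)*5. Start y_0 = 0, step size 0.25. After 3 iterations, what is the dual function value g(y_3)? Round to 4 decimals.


Dual ascent for LP: min 10*x1 + 5*x2, 3*x1 + 4*x2 = 13, 0 <= x_i <= 5
Step 1: y^k = 0.0, reduced costs: (10.0, 5.0)
  x^k = (0.0, 0.0), subgradient = b - a^T x = 13.0
  y^{k+1} = 0.0 + 0.25*13.0 = 3.25
Step 2: y^k = 3.25, reduced costs: (0.25, -8.0)
  x^k = (0.0, 5.0), subgradient = b - a^T x = -7.0
  y^{k+1} = 3.25 + 0.25*-7.0 = 1.5
Step 3: y^k = 1.5, reduced costs: (5.5, -1.0)
  x^k = (0.0, 5.0), subgradient = b - a^T x = -7.0
  y^{k+1} = 1.5 + 0.25*-7.0 = -0.25
Dual objective at y_3 = -0.25: reduced costs (10.75, 6.0), box minimizer x = (0.0, 0.0)
g(y_3) = b*y + (c1 - a1*y)*x1 + (c2 - a2*y)*x2 = 13*(-0.25) + 10.75*0.0 + 6.0*0.0 = -3.25 + 0.0 + 0.0 = -3.25


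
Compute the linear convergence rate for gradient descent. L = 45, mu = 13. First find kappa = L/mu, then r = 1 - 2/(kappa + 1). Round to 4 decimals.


Step 1: Compute the condition number.
kappa = L/mu = 45/13 = 3.4615
Step 2: Compute the convergence rate.
r = 1 - 2/(kappa + 1) = 1 - 2*mu/(L + mu) = (L - mu)/(L + mu) = 32/58 = 0.5517


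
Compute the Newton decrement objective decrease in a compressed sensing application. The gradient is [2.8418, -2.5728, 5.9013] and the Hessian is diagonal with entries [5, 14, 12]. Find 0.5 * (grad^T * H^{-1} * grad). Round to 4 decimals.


Step 1: H is diagonal, so H^(-1) * g = [0.5684, -0.1838, 0.4918].
Step 2: g^T H^(-1) g = sum_i g_i^2 / H_ii
  = (2.8418)^2/5 + (-2.5728)^2/14 + (5.9013)^2/12
  = 1.6152 + 0.4728 + 2.9021 = 4.9901
Step 3: Objective decrease = 0.5 * g^T H^(-1) g = 2.495


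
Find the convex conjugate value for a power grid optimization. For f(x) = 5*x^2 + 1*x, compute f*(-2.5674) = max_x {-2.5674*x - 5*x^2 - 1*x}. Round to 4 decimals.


f*(y) = sup_x {y*x - a*x^2 - b*x} = sup_x {(y-b)*x - a*x^2}
FOC: (y - b) - 2a*x = 0 => x* = (y - b)/(2a)
x* = (-2.5674 - 1)/(2*5) = -0.3567
f*(-2.5674) = (y-b)^2/(4a) = (-2.5674 - 1)^2/(4*5)
= 12.7263/20 = 0.6363


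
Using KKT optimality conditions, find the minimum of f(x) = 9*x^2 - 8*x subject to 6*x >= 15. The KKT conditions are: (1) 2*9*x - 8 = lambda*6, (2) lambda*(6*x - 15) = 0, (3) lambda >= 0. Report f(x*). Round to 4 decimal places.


Step 1: Try lambda = 0 (constraint inactive).
x_unc = 8/(2*9) = 0.4444
Check: 6*0.4444 = 2.6664 < 15 -- violated!
Step 2: Constraint must be active: 6*x = 15
x* = 15/6 = 2.5
lambda = (2*9*2.5 - 8)/6 = 6.1667
Step 3: Compute optimal value.
f(x*) = 9*2.5^2 - 8*2.5 = 36.25


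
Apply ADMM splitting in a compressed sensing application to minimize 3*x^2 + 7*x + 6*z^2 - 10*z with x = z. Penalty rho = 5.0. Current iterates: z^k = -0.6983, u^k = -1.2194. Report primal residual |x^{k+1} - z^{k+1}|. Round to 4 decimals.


ADMM iteration with rho = 5.0, z^k = -0.6983, u^k = -1.2194
Step 1: x-update.
Minimize 3*x^2 + 7*x + (5.0/2)*(x + 0.6983 - 1.2194)^2
FOC: (2*3 + 5.0)*x = -7 + 5.0*(-0.6983 + 1.2194)
x^{k+1} = -0.3995
Step 2: z-update.
Minimize 6*z^2 - 10*z + (5.0/2)*(-0.3995 - z - 1.2194)^2
FOC: (2*6 + 5.0)*z = 10 + 5.0*(-0.3995 - 1.2194)
z^{k+1} = 0.1121
Step 3: u-update.
u^{k+1} = -1.2194 - 0.3995 - 0.1121 = -1.731
Step 4: Primal residual = |-0.3995 - 0.1121| = 0.5116


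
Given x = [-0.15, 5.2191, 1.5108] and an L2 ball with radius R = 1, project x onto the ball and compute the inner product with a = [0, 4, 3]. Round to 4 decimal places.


Step 1: Compute ||x|| (intermediates to 6 decimals).
||x|| = sqrt((-0.15)^2 + 5.2191^2 + 1.5108^2) = 5.435441
Step 2: Project.
Since ||x|| > R, scale = R/||x|| = 1/5.435441 = 0.183978, proj(x) = scale * x
proj(x) = [-0.027597, 0.9602, 0.277954]
Step 3: Dot product.
a^T * proj(x) = 0*(-0.027597) + 4*0.9602 + 3*0.277954 = 4.6747
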